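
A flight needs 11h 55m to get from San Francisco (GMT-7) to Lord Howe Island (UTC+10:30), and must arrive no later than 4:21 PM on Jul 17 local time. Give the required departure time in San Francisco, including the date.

10:56 AM on Jul 16

Target arrival in UTC: 4:21 PM − 10:30 = 5:51 AM on Jul 17.
Subtract 11 hours 55 minutes → departure 5:56 PM UTC on Jul 16.
San Francisco is UTC−7:00: 5:56 PM − 7:00 = 10:56 AM on Jul 16.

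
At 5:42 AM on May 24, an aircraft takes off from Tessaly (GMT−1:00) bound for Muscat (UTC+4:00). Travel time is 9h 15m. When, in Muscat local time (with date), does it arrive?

7:57 PM on May 24

Convert departure to UTC: 5:42 AM + 1:00 = 6:42 AM UTC on May 24.
Add 9 hours and 15 minutes travel time → 3:57 PM UTC.
Muscat is UTC+4:00, so local arrival = 3:57 PM + 4:00 = 7:57 PM on May 24.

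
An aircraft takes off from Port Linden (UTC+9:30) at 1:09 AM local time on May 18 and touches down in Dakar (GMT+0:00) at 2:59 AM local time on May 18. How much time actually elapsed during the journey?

Departure in UTC: 1:09 AM − 9:30 = 3:39 PM on May 17.
Arrival is already UTC: 2:59 AM on May 18.
Elapsed = 2:59 AM − 3:39 PM (+1 day) = 11 hours 20 minutes.

11 hours 20 minutes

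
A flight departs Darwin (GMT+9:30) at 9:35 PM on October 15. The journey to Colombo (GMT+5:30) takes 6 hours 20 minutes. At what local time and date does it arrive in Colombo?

11:55 PM on October 15

Convert departure to UTC: 9:35 PM − 9:30 = 12:05 PM UTC on Oct 15.
Add 6 hours and 20 minutes travel time → 6:25 PM UTC.
Colombo is UTC+5:30, so local arrival = 6:25 PM + 5:30 = 11:55 PM on Oct 15.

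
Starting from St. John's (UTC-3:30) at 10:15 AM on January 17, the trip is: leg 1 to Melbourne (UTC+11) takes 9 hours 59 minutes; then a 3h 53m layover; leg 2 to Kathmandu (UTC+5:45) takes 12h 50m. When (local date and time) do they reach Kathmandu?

Convert departure to UTC: 10:15 AM + 3:30 = 1:45 PM UTC on Jan 17.
Add 9 hours 59 minutes leg 1 → 11:44 PM UTC.
Add 3 hours and 53 minutes layover in Melbourne → 3:37 AM UTC (Jan 18).
Add 12 hours 50 minutes leg 2 → 4:27 PM UTC.
Kathmandu is UTC+5:45, so local arrival = 4:27 PM + 5:45 = 10:12 PM on Jan 18.

10:12 PM on January 18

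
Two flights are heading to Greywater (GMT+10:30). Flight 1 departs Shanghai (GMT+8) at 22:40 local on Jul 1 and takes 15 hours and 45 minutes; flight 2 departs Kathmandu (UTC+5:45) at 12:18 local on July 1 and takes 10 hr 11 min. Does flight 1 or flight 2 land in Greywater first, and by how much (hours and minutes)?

the second, by 13 hours 41 minutes

Flight 1 in UTC: 22:40 − 8:00 = 14:40 on Jul 1.
+15 hours and 45 minutes → arrive 06:25 UTC on Jul 2.
Flight 2 in UTC: 12:18 − 5:45 = 06:33 on Jul 1.
+10 hours 11 minutes → arrive 16:44 UTC on Jul 1.
Flight 2 lands earlier by 13 hours 41 minutes.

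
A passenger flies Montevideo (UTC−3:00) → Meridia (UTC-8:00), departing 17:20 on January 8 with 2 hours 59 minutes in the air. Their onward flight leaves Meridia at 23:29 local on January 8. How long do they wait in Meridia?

8 hours 10 minutes

Convert departure to UTC: 17:20 + 3:00 = 20:20 UTC on Jan 8.
Add 2 hours and 59 minutes flight time → 23:19 UTC.
Meridia is UTC−8:00, so local arrival = 23:19 − 8:00 = 15:19 on Jan 8.
Layover = 23:29 − 15:19 = 8 hours 10 minutes.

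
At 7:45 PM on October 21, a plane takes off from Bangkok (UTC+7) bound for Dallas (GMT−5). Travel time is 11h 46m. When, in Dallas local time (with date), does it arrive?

Convert departure to UTC: 7:45 PM − 7:00 = 12:45 PM UTC on Oct 21.
Add 11 hours 46 minutes travel time → 12:31 AM UTC (Oct 22).
Dallas is UTC−5:00, so local arrival = 12:31 AM − 5:00 = 7:31 PM on Oct 21.

7:31 PM on October 21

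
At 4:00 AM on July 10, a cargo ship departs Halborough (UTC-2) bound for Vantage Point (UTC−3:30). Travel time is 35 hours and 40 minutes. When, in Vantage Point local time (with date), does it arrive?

Convert departure to UTC: 4:00 AM + 2:00 = 6:00 AM UTC on Jul 10.
Add 35 hours 40 minutes travel time → 5:40 PM UTC (Jul 11).
Vantage Point is UTC−3:30, so local arrival = 5:40 PM − 3:30 = 2:10 PM on Jul 11.

2:10 PM on Jul 11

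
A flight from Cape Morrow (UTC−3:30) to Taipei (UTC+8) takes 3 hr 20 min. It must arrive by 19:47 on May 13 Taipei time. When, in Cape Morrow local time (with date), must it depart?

Target arrival in UTC: 19:47 − 8:00 = 11:47 on May 13.
Subtract 3 hours and 20 minutes → departure 08:27 UTC on May 13.
Cape Morrow is UTC−3:30: 08:27 − 3:30 = 04:57 on May 13.

04:57 on May 13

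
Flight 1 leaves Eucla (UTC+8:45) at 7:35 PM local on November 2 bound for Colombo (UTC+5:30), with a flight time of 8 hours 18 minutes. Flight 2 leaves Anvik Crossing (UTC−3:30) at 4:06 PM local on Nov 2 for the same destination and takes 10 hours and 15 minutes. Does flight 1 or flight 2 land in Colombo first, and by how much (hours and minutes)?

Flight 1 in UTC: 7:35 PM − 8:45 = 10:50 AM on Nov 2.
+8 hours and 18 minutes → arrive 7:08 PM UTC on Nov 2.
Flight 2 in UTC: 4:06 PM + 3:30 = 7:36 PM on Nov 2.
+10 hours and 15 minutes → arrive 5:51 AM UTC on Nov 3.
Flight 1 lands earlier by 10 hours 43 minutes.

the first, by 10 hours 43 minutes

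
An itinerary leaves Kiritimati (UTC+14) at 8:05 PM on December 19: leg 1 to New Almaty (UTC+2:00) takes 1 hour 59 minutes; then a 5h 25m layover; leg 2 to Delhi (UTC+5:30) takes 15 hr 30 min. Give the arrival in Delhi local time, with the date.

10:29 AM on December 20

Convert departure to UTC: 8:05 PM − 14:00 = 6:05 AM UTC on Dec 19.
Add 1 hour and 59 minutes leg 1 → 8:04 AM UTC.
Add 5 hours 25 minutes layover in New Almaty → 1:29 PM UTC.
Add 15 hours and 30 minutes leg 2 → 4:59 AM UTC (Dec 20).
Delhi is UTC+5:30, so local arrival = 4:59 AM + 5:30 = 10:29 AM on Dec 20.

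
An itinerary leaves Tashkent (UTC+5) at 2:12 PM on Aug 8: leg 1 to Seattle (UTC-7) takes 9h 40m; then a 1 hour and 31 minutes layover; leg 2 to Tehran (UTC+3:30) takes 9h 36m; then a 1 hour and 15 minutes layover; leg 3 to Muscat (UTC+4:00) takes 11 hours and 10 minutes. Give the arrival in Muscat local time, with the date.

10:24 PM on August 9

Convert departure to UTC: 2:12 PM − 5:00 = 9:12 AM UTC on Aug 8.
Add 9 hours and 40 minutes leg 1 → 6:52 PM UTC.
Add 1 hour 31 minutes layover in Seattle → 8:23 PM UTC.
Add 9 hours 36 minutes leg 2 → 5:59 AM UTC (Aug 9).
Add 1 hour 15 minutes layover in Tehran → 7:14 AM UTC.
Add 11 hours 10 minutes leg 3 → 6:24 PM UTC.
Muscat is UTC+4:00, so local arrival = 6:24 PM + 4:00 = 10:24 PM on Aug 9.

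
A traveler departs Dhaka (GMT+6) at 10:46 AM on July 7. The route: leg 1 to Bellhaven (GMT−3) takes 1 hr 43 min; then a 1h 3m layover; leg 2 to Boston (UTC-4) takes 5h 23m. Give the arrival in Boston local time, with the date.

Convert departure to UTC: 10:46 AM − 6:00 = 4:46 AM UTC on Jul 7.
Add 1 hour 43 minutes leg 1 → 6:29 AM UTC.
Add 1 hour 3 minutes layover in Bellhaven → 7:32 AM UTC.
Add 5 hours 23 minutes leg 2 → 12:55 PM UTC.
Boston is UTC−4:00, so local arrival = 12:55 PM − 4:00 = 8:55 AM on Jul 7.

8:55 AM on July 7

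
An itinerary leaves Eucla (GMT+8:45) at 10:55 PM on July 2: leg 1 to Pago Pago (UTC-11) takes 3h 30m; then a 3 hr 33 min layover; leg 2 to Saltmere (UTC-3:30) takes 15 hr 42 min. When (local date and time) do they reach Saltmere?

9:25 AM on July 3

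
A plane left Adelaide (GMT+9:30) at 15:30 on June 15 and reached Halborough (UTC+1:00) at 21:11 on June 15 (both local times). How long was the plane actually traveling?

Halborough is 8:30 behind Adelaide.
Clock-face elapsed time (ignoring zones) is 5 hours 41 minutes.
Actual elapsed = 5 hours 41 minutes + 8:30 = 14 hours 11 minutes.

14 hours 11 minutes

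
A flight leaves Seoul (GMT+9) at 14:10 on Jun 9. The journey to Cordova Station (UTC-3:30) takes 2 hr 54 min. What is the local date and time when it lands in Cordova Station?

04:34 on June 9

Convert departure to UTC: 14:10 − 9:00 = 05:10 UTC on Jun 9.
Add 2 hours and 54 minutes travel time → 08:04 UTC.
Cordova Station is UTC−3:30, so local arrival = 08:04 − 3:30 = 04:34 on Jun 9.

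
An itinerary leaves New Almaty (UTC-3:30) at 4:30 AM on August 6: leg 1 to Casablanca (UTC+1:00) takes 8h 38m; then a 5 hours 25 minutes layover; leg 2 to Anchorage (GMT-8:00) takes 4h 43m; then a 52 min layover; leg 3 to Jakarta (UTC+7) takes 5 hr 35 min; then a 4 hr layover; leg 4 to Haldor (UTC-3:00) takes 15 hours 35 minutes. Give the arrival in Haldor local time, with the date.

Convert departure to UTC: 4:30 AM + 3:30 = 8:00 AM UTC on Aug 6.
Add 8 hours 38 minutes leg 1 → 4:38 PM UTC.
Add 5 hours 25 minutes layover in Casablanca → 10:03 PM UTC.
Add 4 hours 43 minutes leg 2 → 2:46 AM UTC (Aug 7).
Add 52 minutes layover in Anchorage → 3:38 AM UTC.
Add 5 hours and 35 minutes leg 3 → 9:13 AM UTC.
Add 4 hours layover in Jakarta → 1:13 PM UTC.
Add 15 hours 35 minutes leg 4 → 4:48 AM UTC (Aug 8).
Haldor is UTC−3:00, so local arrival = 4:48 AM − 3:00 = 1:48 AM on Aug 8.

1:48 AM on August 8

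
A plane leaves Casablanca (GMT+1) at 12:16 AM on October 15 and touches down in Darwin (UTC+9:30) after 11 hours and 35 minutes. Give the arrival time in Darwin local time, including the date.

8:21 PM on October 15

Convert departure to UTC: 12:16 AM − 1:00 = 11:16 PM UTC on Oct 14.
Add 11 hours and 35 minutes travel time → 10:51 AM UTC (Oct 15).
Darwin is UTC+9:30, so local arrival = 10:51 AM + 9:30 = 8:21 PM on Oct 15.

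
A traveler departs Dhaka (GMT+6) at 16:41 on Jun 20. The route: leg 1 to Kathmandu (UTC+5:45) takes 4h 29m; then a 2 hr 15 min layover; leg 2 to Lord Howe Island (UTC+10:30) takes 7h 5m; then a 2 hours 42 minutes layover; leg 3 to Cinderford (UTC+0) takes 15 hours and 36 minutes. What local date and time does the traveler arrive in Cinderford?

18:48 on June 21

Convert departure to UTC: 16:41 − 6:00 = 10:41 UTC on Jun 20.
Add 4 hours 29 minutes leg 1 → 15:10 UTC.
Add 2 hours 15 minutes layover in Kathmandu → 17:25 UTC.
Add 7 hours 5 minutes leg 2 → 00:30 UTC (Jun 21).
Add 2 hours 42 minutes layover in Lord Howe Island → 03:12 UTC.
Add 15 hours and 36 minutes leg 3 → 18:48 UTC.
Cinderford is UTC+0, so local arrival is the same: 18:48 on Jun 21.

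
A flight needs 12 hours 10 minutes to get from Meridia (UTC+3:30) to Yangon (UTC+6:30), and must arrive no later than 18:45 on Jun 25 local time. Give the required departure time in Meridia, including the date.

03:35 on June 25

Target arrival in UTC: 18:45 − 6:30 = 12:15 on Jun 25.
Subtract 12 hours and 10 minutes → departure 00:05 UTC on Jun 25.
Meridia is UTC+3:30: 00:05 + 3:30 = 03:35 on Jun 25.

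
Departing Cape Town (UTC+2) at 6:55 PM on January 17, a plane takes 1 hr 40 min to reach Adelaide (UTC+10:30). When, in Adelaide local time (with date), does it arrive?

Adelaide is 8:30 ahead of Cape Town.
After 1 hour and 40 minutes it is 8:35 PM in Cape Town.
Shift by the zone difference: 8:35 PM + 8:30 = 5:05 AM on Jan 18 in Adelaide.

5:05 AM on Jan 18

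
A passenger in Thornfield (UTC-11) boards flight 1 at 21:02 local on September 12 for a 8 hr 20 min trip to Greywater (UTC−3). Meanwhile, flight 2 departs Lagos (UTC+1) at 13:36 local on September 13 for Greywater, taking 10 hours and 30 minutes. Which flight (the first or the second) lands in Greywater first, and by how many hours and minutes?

the first, by 6 hours 44 minutes

Flight 1 in UTC: 21:02 + 11:00 = 08:02 on Sep 13.
+8 hours and 20 minutes → arrive 16:22 UTC on Sep 13.
Flight 2 in UTC: 13:36 − 1:00 = 12:36 on Sep 13.
+10 hours 30 minutes → arrive 23:06 UTC on Sep 13.
Flight 1 lands earlier by 6 hours 44 minutes.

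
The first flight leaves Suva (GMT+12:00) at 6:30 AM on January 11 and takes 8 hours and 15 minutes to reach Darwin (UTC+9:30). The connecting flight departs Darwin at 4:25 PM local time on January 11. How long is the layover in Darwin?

Convert departure to UTC: 6:30 AM − 12:00 = 6:30 PM UTC on Jan 10.
Add 8 hours and 15 minutes flight time → 2:45 AM UTC (Jan 11).
Darwin is UTC+9:30, so local arrival = 2:45 AM + 9:30 = 12:15 PM on Jan 11.
Layover = 4:25 PM − 12:15 PM = 4 hours 10 minutes.

4 hours 10 minutes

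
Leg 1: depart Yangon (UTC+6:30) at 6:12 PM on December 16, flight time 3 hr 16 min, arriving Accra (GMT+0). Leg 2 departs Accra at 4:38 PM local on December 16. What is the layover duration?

Convert departure to UTC: 6:12 PM − 6:30 = 11:42 AM UTC on Dec 16.
Add 3 hours 16 minutes flight time → 2:58 PM UTC.
Accra is UTC+0, so local arrival is the same: 2:58 PM on Dec 16.
Layover = 4:38 PM − 2:58 PM = 1 hour 40 minutes.

1 hour 40 minutes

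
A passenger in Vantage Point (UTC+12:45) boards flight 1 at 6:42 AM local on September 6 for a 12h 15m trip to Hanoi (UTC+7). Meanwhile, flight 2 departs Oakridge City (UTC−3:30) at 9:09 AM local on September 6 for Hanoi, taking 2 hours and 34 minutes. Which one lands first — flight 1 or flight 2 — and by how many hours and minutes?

the first, by 9 hours 1 minute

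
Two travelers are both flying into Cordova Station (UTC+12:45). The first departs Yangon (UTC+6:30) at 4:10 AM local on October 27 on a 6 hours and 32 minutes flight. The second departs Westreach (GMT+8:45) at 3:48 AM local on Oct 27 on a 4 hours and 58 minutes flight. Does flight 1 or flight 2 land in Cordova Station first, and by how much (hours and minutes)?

Flight 1 in UTC: 4:10 AM − 6:30 = 9:40 PM on Oct 26.
+6 hours and 32 minutes → arrive 4:12 AM UTC on Oct 27.
Flight 2 in UTC: 3:48 AM − 8:45 = 7:03 PM on Oct 26.
+4 hours 58 minutes → arrive 12:01 AM UTC on Oct 27.
Flight 2 lands earlier by 4 hours 11 minutes.

the second, by 4 hours 11 minutes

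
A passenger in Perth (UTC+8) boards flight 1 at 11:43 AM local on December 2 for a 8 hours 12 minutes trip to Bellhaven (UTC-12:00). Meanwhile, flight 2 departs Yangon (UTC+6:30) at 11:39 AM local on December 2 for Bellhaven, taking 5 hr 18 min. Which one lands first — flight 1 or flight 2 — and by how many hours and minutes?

Flight 1 in UTC: 11:43 AM − 8:00 = 3:43 AM on Dec 2.
+8 hours and 12 minutes → arrive 11:55 AM UTC on Dec 2.
Flight 2 in UTC: 11:39 AM − 6:30 = 5:09 AM on Dec 2.
+5 hours 18 minutes → arrive 10:27 AM UTC on Dec 2.
Flight 2 lands earlier by 1 hour 28 minutes.

the second, by 1 hour 28 minutes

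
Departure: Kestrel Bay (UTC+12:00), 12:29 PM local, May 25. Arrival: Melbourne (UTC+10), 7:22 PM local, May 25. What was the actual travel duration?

Departure in UTC: 12:29 PM − 12:00 = 12:29 AM on May 25.
Arrival in UTC: 7:22 PM − 10:00 = 9:22 AM on May 25.
Elapsed = 9:22 AM − 12:29 AM = 8 hours 53 minutes.

8 hours 53 minutes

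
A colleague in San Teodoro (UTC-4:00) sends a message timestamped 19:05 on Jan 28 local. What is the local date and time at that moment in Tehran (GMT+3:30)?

02:35 on January 29

Tehran is 7:30 ahead of San Teodoro.
Shift by the zone difference: 19:05 + 7:30 = 02:35 on Jan 29 in Tehran.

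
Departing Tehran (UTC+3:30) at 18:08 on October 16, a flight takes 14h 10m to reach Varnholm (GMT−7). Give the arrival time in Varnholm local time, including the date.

21:48 on October 16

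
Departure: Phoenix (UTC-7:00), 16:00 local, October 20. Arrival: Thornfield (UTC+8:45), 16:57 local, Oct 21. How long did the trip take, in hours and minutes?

9 hours 12 minutes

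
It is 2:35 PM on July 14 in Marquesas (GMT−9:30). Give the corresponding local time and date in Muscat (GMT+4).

4:05 AM on Jul 15

Muscat is 13:30 ahead of Marquesas.
Shift by the zone difference: 2:35 PM + 13:30 = 4:05 AM on Jul 15 in Muscat.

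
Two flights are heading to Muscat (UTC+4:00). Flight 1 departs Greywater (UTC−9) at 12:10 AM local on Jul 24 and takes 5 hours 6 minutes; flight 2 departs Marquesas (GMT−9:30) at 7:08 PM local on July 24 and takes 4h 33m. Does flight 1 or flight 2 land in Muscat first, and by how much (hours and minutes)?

the first, by 18 hours 55 minutes

Flight 1 in UTC: 12:10 AM + 9:00 = 9:10 AM on Jul 24.
+5 hours 6 minutes → arrive 2:16 PM UTC on Jul 24.
Flight 2 in UTC: 7:08 PM + 9:30 = 4:38 AM on Jul 25.
+4 hours and 33 minutes → arrive 9:11 AM UTC on Jul 25.
Flight 1 lands earlier by 18 hours 55 minutes.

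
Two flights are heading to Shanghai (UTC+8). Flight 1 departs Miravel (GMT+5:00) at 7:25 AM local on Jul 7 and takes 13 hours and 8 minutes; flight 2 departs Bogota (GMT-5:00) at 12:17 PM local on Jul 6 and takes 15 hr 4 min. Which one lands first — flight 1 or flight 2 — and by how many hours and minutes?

Flight 1 in UTC: 7:25 AM − 5:00 = 2:25 AM on Jul 7.
+13 hours 8 minutes → arrive 3:33 PM UTC on Jul 7.
Flight 2 in UTC: 12:17 PM + 5:00 = 5:17 PM on Jul 6.
+15 hours and 4 minutes → arrive 8:21 AM UTC on Jul 7.
Flight 2 lands earlier by 7 hours 12 minutes.

the second, by 7 hours 12 minutes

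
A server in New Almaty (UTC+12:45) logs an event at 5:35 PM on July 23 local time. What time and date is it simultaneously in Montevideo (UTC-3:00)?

1:50 AM on July 23

Montevideo is 15:45 behind New Almaty.
Shift by the zone difference: 5:35 PM − 15:45 = 1:50 AM on Jul 23 in Montevideo.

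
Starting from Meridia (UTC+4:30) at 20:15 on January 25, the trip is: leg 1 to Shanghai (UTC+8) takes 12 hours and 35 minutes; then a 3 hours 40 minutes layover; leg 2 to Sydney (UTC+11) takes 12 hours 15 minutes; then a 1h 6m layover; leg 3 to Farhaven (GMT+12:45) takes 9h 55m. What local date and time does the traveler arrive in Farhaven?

20:01 on January 27

Convert departure to UTC: 20:15 − 4:30 = 15:45 UTC on Jan 25.
Add 12 hours 35 minutes leg 1 → 04:20 UTC (Jan 26).
Add 3 hours 40 minutes layover in Shanghai → 08:00 UTC.
Add 12 hours 15 minutes leg 2 → 20:15 UTC.
Add 1 hour and 6 minutes layover in Sydney → 21:21 UTC.
Add 9 hours and 55 minutes leg 3 → 07:16 UTC (Jan 27).
Farhaven is UTC+12:45, so local arrival = 07:16 + 12:45 = 20:01 on Jan 27.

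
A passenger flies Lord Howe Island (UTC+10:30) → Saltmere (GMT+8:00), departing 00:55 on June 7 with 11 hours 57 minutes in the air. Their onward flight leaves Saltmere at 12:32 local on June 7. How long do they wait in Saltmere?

2 hours 10 minutes

Convert departure to UTC: 00:55 − 10:30 = 14:25 UTC on Jun 6.
Add 11 hours and 57 minutes flight time → 02:22 UTC (Jun 7).
Saltmere is UTC+8:00, so local arrival = 02:22 + 8:00 = 10:22 on Jun 7.
Layover = 12:32 − 10:22 = 2 hours 10 minutes.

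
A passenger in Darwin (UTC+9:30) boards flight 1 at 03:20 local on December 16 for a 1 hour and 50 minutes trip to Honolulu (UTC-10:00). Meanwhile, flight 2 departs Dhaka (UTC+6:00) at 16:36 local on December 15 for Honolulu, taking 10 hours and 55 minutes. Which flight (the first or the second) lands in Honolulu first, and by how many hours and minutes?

Flight 1 in UTC: 03:20 − 9:30 = 17:50 on Dec 15.
+1 hour 50 minutes → arrive 19:40 UTC on Dec 15.
Flight 2 in UTC: 16:36 − 6:00 = 10:36 on Dec 15.
+10 hours and 55 minutes → arrive 21:31 UTC on Dec 15.
Flight 1 lands earlier by 1 hour 51 minutes.

the first, by 1 hour 51 minutes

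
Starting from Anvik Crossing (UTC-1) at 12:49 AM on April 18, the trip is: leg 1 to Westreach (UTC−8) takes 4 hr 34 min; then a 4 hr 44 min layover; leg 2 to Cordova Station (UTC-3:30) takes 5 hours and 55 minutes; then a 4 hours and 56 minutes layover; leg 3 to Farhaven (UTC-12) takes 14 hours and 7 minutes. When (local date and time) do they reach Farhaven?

Convert departure to UTC: 12:49 AM + 1:00 = 1:49 AM UTC on Apr 18.
Add 4 hours and 34 minutes leg 1 → 6:23 AM UTC.
Add 4 hours 44 minutes layover in Westreach → 11:07 AM UTC.
Add 5 hours 55 minutes leg 2 → 5:02 PM UTC.
Add 4 hours and 56 minutes layover in Cordova Station → 9:58 PM UTC.
Add 14 hours and 7 minutes leg 3 → 12:05 PM UTC (Apr 19).
Farhaven is UTC−12:00, so local arrival = 12:05 PM − 12:00 = 12:05 AM on Apr 19.

12:05 AM on Apr 19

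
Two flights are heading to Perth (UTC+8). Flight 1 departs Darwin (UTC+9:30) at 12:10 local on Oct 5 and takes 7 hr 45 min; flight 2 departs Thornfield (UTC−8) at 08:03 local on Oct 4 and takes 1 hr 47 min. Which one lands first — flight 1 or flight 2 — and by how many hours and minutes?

Flight 1 in UTC: 12:10 − 9:30 = 02:40 on Oct 5.
+7 hours 45 minutes → arrive 10:25 UTC on Oct 5.
Flight 2 in UTC: 08:03 + 8:00 = 16:03 on Oct 4.
+1 hour and 47 minutes → arrive 17:50 UTC on Oct 4.
Flight 2 lands earlier by 16 hours 35 minutes.

the second, by 16 hours 35 minutes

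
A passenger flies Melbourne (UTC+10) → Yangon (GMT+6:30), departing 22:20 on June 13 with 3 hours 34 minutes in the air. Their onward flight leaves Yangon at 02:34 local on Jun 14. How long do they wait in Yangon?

4 hours 10 minutes

Convert departure to UTC: 22:20 − 10:00 = 12:20 UTC on Jun 13.
Add 3 hours and 34 minutes flight time → 15:54 UTC.
Yangon is UTC+6:30, so local arrival = 15:54 + 6:30 = 22:24 on Jun 13.
Layover = 02:34 − 22:24 (+1 day) = 4 hours 10 minutes.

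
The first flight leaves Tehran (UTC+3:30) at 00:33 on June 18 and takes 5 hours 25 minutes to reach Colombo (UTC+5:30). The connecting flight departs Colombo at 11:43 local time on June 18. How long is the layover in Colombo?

3 hours 45 minutes

Convert departure to UTC: 00:33 − 3:30 = 21:03 UTC on Jun 17.
Add 5 hours 25 minutes flight time → 02:28 UTC (Jun 18).
Colombo is UTC+5:30, so local arrival = 02:28 + 5:30 = 07:58 on Jun 18.
Layover = 11:43 − 07:58 = 3 hours 45 minutes.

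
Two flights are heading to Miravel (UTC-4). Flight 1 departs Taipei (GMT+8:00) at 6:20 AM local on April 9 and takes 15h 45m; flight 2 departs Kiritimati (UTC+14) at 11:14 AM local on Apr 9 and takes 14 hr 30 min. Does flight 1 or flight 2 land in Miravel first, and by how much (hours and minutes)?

Flight 1 in UTC: 6:20 AM − 8:00 = 10:20 PM on Apr 8.
+15 hours 45 minutes → arrive 2:05 PM UTC on Apr 9.
Flight 2 in UTC: 11:14 AM − 14:00 = 9:14 PM on Apr 8.
+14 hours and 30 minutes → arrive 11:44 AM UTC on Apr 9.
Flight 2 lands earlier by 2 hours 21 minutes.

the second, by 2 hours 21 minutes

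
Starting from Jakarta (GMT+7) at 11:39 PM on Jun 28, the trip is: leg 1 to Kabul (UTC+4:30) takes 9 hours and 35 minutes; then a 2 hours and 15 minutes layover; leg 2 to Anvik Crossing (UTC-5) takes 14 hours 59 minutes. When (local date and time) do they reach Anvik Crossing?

Convert departure to UTC: 11:39 PM − 7:00 = 4:39 PM UTC on Jun 28.
Add 9 hours and 35 minutes leg 1 → 2:14 AM UTC (Jun 29).
Add 2 hours and 15 minutes layover in Kabul → 4:29 AM UTC.
Add 14 hours 59 minutes leg 2 → 7:28 PM UTC.
Anvik Crossing is UTC−5:00, so local arrival = 7:28 PM − 5:00 = 2:28 PM on Jun 29.

2:28 PM on June 29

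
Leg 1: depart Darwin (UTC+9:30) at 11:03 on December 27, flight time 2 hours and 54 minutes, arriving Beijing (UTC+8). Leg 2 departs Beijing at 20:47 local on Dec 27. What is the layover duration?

Convert departure to UTC: 11:03 − 9:30 = 01:33 UTC on Dec 27.
Add 2 hours and 54 minutes flight time → 04:27 UTC.
Beijing is UTC+8:00, so local arrival = 04:27 + 8:00 = 12:27 on Dec 27.
Layover = 20:47 − 12:27 = 8 hours 20 minutes.

8 hours 20 minutes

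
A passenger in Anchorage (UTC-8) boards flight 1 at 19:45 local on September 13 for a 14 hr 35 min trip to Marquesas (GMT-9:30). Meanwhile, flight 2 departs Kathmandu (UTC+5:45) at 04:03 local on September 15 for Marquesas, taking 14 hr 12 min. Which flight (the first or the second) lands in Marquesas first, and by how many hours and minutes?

the first, by 18 hours 10 minutes

Flight 1 in UTC: 19:45 + 8:00 = 03:45 on Sep 14.
+14 hours 35 minutes → arrive 18:20 UTC on Sep 14.
Flight 2 in UTC: 04:03 − 5:45 = 22:18 on Sep 14.
+14 hours 12 minutes → arrive 12:30 UTC on Sep 15.
Flight 1 lands earlier by 18 hours 10 minutes.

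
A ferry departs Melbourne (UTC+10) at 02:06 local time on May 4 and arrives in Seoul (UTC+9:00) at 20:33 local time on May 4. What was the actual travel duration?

19 hours 27 minutes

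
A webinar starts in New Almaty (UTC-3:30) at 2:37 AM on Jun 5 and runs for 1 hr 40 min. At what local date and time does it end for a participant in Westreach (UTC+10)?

Convert start to UTC: 2:37 AM + 3:30 = 6:07 AM UTC on Jun 5.
Add 1 hour 40 minutes duration → 7:47 AM UTC.
Westreach is UTC+10:00, so local end time = 7:47 AM + 10:00 = 5:47 PM on Jun 5.

5:47 PM on Jun 5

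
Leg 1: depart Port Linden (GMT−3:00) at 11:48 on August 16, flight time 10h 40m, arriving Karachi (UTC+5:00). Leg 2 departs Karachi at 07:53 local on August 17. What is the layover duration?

1 hour 25 minutes

Convert departure to UTC: 11:48 + 3:00 = 14:48 UTC on Aug 16.
Add 10 hours 40 minutes flight time → 01:28 UTC (Aug 17).
Karachi is UTC+5:00, so local arrival = 01:28 + 5:00 = 06:28 on Aug 17.
Layover = 07:53 − 06:28 = 1 hour 25 minutes.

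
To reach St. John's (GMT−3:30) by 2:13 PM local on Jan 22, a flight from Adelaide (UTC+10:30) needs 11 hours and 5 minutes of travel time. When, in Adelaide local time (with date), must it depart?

5:08 PM on Jan 22

Target arrival in UTC: 2:13 PM + 3:30 = 5:43 PM on Jan 22.
Subtract 11 hours and 5 minutes → departure 6:38 AM UTC on Jan 22.
Adelaide is UTC+10:30: 6:38 AM + 10:30 = 5:08 PM on Jan 22.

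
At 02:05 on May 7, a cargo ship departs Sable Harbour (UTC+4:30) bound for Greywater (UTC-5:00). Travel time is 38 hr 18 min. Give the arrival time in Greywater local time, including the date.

06:53 on May 8

Greywater is 9:30 behind Sable Harbour.
After 38 hours 18 minutes it is 16:23 (May 8) in Sable Harbour.
Shift by the zone difference: 16:23 − 9:30 = 06:53 on May 8 in Greywater.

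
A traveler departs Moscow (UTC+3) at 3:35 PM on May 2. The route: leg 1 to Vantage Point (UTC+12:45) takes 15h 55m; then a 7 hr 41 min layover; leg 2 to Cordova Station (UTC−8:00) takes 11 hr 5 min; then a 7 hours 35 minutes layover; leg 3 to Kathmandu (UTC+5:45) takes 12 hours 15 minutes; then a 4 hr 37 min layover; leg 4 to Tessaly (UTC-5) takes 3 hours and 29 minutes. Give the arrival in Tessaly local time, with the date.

10:12 PM on May 4

Convert departure to UTC: 3:35 PM − 3:00 = 12:35 PM UTC on May 2.
Add 15 hours and 55 minutes leg 1 → 4:30 AM UTC (May 3).
Add 7 hours 41 minutes layover in Vantage Point → 12:11 PM UTC.
Add 11 hours and 5 minutes leg 2 → 11:16 PM UTC.
Add 7 hours and 35 minutes layover in Cordova Station → 6:51 AM UTC (May 4).
Add 12 hours 15 minutes leg 3 → 7:06 PM UTC.
Add 4 hours and 37 minutes layover in Kathmandu → 11:43 PM UTC.
Add 3 hours and 29 minutes leg 4 → 3:12 AM UTC (May 5).
Tessaly is UTC−5:00, so local arrival = 3:12 AM − 5:00 = 10:12 PM on May 4.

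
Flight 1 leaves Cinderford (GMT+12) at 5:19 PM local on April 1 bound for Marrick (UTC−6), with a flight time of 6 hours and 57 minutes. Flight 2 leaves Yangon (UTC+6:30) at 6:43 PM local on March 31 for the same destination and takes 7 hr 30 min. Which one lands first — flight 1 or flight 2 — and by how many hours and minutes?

the second, by 16 hours 33 minutes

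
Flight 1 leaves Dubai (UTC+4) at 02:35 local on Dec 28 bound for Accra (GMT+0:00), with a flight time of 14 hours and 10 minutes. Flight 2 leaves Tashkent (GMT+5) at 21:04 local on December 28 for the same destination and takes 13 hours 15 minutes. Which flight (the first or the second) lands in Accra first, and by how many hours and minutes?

Flight 1 in UTC: 02:35 − 4:00 = 22:35 on Dec 27.
+14 hours and 10 minutes → arrive 12:45 UTC on Dec 28.
Flight 2 in UTC: 21:04 − 5:00 = 16:04 on Dec 28.
+13 hours 15 minutes → arrive 05:19 UTC on Dec 29.
Flight 1 lands earlier by 16 hours 34 minutes.

the first, by 16 hours 34 minutes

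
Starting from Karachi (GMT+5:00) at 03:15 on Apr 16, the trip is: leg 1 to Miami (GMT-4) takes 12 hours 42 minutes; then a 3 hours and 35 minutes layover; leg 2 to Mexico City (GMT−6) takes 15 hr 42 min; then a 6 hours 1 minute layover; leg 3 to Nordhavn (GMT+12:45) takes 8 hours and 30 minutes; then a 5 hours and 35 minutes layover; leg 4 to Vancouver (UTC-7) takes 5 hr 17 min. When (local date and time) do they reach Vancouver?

00:37 on April 18

Convert departure to UTC: 03:15 − 5:00 = 22:15 UTC on Apr 15.
Add 12 hours 42 minutes leg 1 → 10:57 UTC (Apr 16).
Add 3 hours and 35 minutes layover in Miami → 14:32 UTC.
Add 15 hours and 42 minutes leg 2 → 06:14 UTC (Apr 17).
Add 6 hours 1 minute layover in Mexico City → 12:15 UTC.
Add 8 hours and 30 minutes leg 3 → 20:45 UTC.
Add 5 hours and 35 minutes layover in Nordhavn → 02:20 UTC (Apr 18).
Add 5 hours 17 minutes leg 4 → 07:37 UTC.
Vancouver is UTC−7:00, so local arrival = 07:37 − 7:00 = 00:37 on Apr 18.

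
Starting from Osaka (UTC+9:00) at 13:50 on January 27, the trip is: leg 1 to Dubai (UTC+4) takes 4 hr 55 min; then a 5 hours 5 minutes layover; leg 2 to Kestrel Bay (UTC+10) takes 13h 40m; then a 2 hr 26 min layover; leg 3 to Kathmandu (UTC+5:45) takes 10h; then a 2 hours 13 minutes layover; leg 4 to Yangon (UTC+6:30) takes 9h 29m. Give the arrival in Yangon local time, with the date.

11:08 on Jan 29

Convert departure to UTC: 13:50 − 9:00 = 04:50 UTC on Jan 27.
Add 4 hours and 55 minutes leg 1 → 09:45 UTC.
Add 5 hours and 5 minutes layover in Dubai → 14:50 UTC.
Add 13 hours 40 minutes leg 2 → 04:30 UTC (Jan 28).
Add 2 hours 26 minutes layover in Kestrel Bay → 06:56 UTC.
Add 10 hours leg 3 → 16:56 UTC.
Add 2 hours and 13 minutes layover in Kathmandu → 19:09 UTC.
Add 9 hours 29 minutes leg 4 → 04:38 UTC (Jan 29).
Yangon is UTC+6:30, so local arrival = 04:38 + 6:30 = 11:08 on Jan 29.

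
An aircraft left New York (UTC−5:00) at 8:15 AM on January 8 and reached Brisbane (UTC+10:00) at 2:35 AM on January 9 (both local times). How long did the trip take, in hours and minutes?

3 hours 20 minutes

Departure in UTC: 8:15 AM + 5:00 = 1:15 PM on Jan 8.
Arrival in UTC: 2:35 AM − 10:00 = 4:35 PM on Jan 8.
Elapsed = 4:35 PM − 1:15 PM = 3 hours 20 minutes.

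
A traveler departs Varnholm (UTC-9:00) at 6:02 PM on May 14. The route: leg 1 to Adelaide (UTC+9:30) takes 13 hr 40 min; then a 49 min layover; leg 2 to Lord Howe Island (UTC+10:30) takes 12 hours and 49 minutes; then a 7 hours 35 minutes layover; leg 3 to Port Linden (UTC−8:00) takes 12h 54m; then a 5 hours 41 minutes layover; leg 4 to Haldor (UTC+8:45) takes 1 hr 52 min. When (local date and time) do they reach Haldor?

7:07 PM on May 17

Convert departure to UTC: 6:02 PM + 9:00 = 3:02 AM UTC on May 15.
Add 13 hours 40 minutes leg 1 → 4:42 PM UTC.
Add 49 minutes layover in Adelaide → 5:31 PM UTC.
Add 12 hours and 49 minutes leg 2 → 6:20 AM UTC (May 16).
Add 7 hours 35 minutes layover in Lord Howe Island → 1:55 PM UTC.
Add 12 hours and 54 minutes leg 3 → 2:49 AM UTC (May 17).
Add 5 hours 41 minutes layover in Port Linden → 8:30 AM UTC.
Add 1 hour and 52 minutes leg 4 → 10:22 AM UTC.
Haldor is UTC+8:45, so local arrival = 10:22 AM + 8:45 = 7:07 PM on May 17.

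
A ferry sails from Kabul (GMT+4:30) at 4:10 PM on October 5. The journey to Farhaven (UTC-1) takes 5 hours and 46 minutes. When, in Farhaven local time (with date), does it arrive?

4:26 PM on Oct 5

Convert departure to UTC: 4:10 PM − 4:30 = 11:40 AM UTC on Oct 5.
Add 5 hours 46 minutes travel time → 5:26 PM UTC.
Farhaven is UTC−1:00, so local arrival = 5:26 PM − 1:00 = 4:26 PM on Oct 5.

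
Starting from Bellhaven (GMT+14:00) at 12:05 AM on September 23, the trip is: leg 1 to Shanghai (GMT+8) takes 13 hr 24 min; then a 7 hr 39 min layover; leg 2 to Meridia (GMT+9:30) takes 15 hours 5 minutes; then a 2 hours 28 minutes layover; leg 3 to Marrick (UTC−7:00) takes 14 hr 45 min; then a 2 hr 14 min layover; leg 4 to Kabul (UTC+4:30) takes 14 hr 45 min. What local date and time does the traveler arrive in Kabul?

12:55 PM on September 25

Convert departure to UTC: 12:05 AM − 14:00 = 10:05 AM UTC on Sep 22.
Add 13 hours 24 minutes leg 1 → 11:29 PM UTC.
Add 7 hours 39 minutes layover in Shanghai → 7:08 AM UTC (Sep 23).
Add 15 hours and 5 minutes leg 2 → 10:13 PM UTC.
Add 2 hours and 28 minutes layover in Meridia → 12:41 AM UTC (Sep 24).
Add 14 hours and 45 minutes leg 3 → 3:26 PM UTC.
Add 2 hours and 14 minutes layover in Marrick → 5:40 PM UTC.
Add 14 hours 45 minutes leg 4 → 8:25 AM UTC (Sep 25).
Kabul is UTC+4:30, so local arrival = 8:25 AM + 4:30 = 12:55 PM on Sep 25.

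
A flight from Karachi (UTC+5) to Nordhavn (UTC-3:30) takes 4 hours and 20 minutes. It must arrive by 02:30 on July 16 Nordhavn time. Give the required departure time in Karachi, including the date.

06:40 on July 16

Target arrival in UTC: 02:30 + 3:30 = 06:00 on Jul 16.
Subtract 4 hours and 20 minutes → departure 01:40 UTC on Jul 16.
Karachi is UTC+5:00: 01:40 + 5:00 = 06:40 on Jul 16.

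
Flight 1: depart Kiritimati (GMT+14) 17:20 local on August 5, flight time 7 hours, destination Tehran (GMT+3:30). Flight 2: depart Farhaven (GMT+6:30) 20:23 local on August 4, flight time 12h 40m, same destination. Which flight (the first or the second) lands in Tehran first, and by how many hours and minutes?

Flight 1 in UTC: 17:20 − 14:00 = 03:20 on Aug 5.
+7 hours → arrive 10:20 UTC on Aug 5.
Flight 2 in UTC: 20:23 − 6:30 = 13:53 on Aug 4.
+12 hours and 40 minutes → arrive 02:33 UTC on Aug 5.
Flight 2 lands earlier by 7 hours 47 minutes.

the second, by 7 hours 47 minutes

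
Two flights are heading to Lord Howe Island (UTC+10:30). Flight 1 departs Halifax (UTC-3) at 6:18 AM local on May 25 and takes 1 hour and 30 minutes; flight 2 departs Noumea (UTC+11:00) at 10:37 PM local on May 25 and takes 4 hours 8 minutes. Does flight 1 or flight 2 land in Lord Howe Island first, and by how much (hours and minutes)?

the first, by 4 hours 57 minutes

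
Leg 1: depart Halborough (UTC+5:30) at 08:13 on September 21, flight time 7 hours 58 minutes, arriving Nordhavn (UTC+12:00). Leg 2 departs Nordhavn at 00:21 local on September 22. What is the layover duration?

Convert departure to UTC: 08:13 − 5:30 = 02:43 UTC on Sep 21.
Add 7 hours 58 minutes flight time → 10:41 UTC.
Nordhavn is UTC+12:00, so local arrival = 10:41 + 12:00 = 22:41 on Sep 21.
Layover = 00:21 − 22:41 (+1 day) = 1 hour 40 minutes.

1 hour 40 minutes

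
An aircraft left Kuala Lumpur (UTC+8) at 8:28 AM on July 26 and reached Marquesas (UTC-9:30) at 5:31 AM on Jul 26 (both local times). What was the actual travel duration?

14 hours 33 minutes

Departure in UTC: 8:28 AM − 8:00 = 12:28 AM on Jul 26.
Arrival in UTC: 5:31 AM + 9:30 = 3:01 PM on Jul 26.
Elapsed = 3:01 PM − 12:28 AM = 14 hours 33 minutes.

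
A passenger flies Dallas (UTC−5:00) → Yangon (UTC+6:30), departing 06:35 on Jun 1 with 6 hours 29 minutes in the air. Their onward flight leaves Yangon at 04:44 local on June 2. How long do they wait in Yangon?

Convert departure to UTC: 06:35 + 5:00 = 11:35 UTC on Jun 1.
Add 6 hours 29 minutes flight time → 18:04 UTC.
Yangon is UTC+6:30, so local arrival = 18:04 + 6:30 = 00:34 on Jun 2.
Layover = 04:44 − 00:34 = 4 hours 10 minutes.

4 hours 10 minutes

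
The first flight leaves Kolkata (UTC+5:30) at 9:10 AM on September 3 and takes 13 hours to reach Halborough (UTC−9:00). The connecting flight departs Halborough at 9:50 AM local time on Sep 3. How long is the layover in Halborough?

2 hours 10 minutes

Convert departure to UTC: 9:10 AM − 5:30 = 3:40 AM UTC on Sep 3.
Add 13 hours flight time → 4:40 PM UTC.
Halborough is UTC−9:00, so local arrival = 4:40 PM − 9:00 = 7:40 AM on Sep 3.
Layover = 9:50 AM − 7:40 AM = 2 hours 10 minutes.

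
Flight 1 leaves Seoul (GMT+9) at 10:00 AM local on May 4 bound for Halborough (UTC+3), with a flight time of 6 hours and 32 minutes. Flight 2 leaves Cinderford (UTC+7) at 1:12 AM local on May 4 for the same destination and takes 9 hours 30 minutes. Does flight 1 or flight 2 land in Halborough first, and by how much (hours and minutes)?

the second, by 3 hours 50 minutes

Flight 1 in UTC: 10:00 AM − 9:00 = 1:00 AM on May 4.
+6 hours and 32 minutes → arrive 7:32 AM UTC on May 4.
Flight 2 in UTC: 1:12 AM − 7:00 = 6:12 PM on May 3.
+9 hours 30 minutes → arrive 3:42 AM UTC on May 4.
Flight 2 lands earlier by 3 hours 50 minutes.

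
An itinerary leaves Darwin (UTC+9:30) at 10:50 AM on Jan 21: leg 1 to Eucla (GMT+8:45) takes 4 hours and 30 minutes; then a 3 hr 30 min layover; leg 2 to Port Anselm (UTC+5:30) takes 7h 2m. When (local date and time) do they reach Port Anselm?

9:52 PM on January 21

Convert departure to UTC: 10:50 AM − 9:30 = 1:20 AM UTC on Jan 21.
Add 4 hours 30 minutes leg 1 → 5:50 AM UTC.
Add 3 hours 30 minutes layover in Eucla → 9:20 AM UTC.
Add 7 hours 2 minutes leg 2 → 4:22 PM UTC.
Port Anselm is UTC+5:30, so local arrival = 4:22 PM + 5:30 = 9:52 PM on Jan 21.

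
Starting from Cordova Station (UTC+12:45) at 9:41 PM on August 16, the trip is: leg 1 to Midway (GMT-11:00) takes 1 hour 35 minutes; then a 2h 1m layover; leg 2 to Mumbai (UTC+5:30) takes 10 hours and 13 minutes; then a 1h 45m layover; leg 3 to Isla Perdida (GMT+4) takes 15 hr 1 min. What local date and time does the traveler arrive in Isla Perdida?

Convert departure to UTC: 9:41 PM − 12:45 = 8:56 AM UTC on Aug 16.
Add 1 hour and 35 minutes leg 1 → 10:31 AM UTC.
Add 2 hours and 1 minute layover in Midway → 12:32 PM UTC.
Add 10 hours 13 minutes leg 2 → 10:45 PM UTC.
Add 1 hour and 45 minutes layover in Mumbai → 12:30 AM UTC (Aug 17).
Add 15 hours and 1 minute leg 3 → 3:31 PM UTC.
Isla Perdida is UTC+4:00, so local arrival = 3:31 PM + 4:00 = 7:31 PM on Aug 17.

7:31 PM on Aug 17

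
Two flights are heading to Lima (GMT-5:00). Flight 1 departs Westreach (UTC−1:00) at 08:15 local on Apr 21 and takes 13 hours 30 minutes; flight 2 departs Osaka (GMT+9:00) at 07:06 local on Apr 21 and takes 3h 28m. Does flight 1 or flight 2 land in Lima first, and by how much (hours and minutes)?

Flight 1 in UTC: 08:15 + 1:00 = 09:15 on Apr 21.
+13 hours 30 minutes → arrive 22:45 UTC on Apr 21.
Flight 2 in UTC: 07:06 − 9:00 = 22:06 on Apr 20.
+3 hours and 28 minutes → arrive 01:34 UTC on Apr 21.
Flight 2 lands earlier by 21 hours 11 minutes.

the second, by 21 hours 11 minutes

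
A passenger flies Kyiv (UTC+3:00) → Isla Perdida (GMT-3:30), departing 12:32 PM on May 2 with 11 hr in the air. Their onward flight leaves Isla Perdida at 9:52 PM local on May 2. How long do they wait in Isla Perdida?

Convert departure to UTC: 12:32 PM − 3:00 = 9:32 AM UTC on May 2.
Add 11 hours flight time → 8:32 PM UTC.
Isla Perdida is UTC−3:30, so local arrival = 8:32 PM − 3:30 = 5:02 PM on May 2.
Layover = 9:52 PM − 5:02 PM = 4 hours 50 minutes.

4 hours 50 minutes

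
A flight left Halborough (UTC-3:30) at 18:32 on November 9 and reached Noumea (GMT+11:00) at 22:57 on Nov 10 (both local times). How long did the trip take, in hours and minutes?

13 hours 55 minutes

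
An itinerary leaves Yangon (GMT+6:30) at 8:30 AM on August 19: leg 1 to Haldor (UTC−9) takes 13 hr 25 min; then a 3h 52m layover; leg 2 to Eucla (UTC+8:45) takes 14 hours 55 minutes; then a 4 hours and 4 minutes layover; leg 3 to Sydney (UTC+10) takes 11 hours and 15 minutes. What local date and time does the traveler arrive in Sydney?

Convert departure to UTC: 8:30 AM − 6:30 = 2:00 AM UTC on Aug 19.
Add 13 hours 25 minutes leg 1 → 3:25 PM UTC.
Add 3 hours 52 minutes layover in Haldor → 7:17 PM UTC.
Add 14 hours and 55 minutes leg 2 → 10:12 AM UTC (Aug 20).
Add 4 hours and 4 minutes layover in Eucla → 2:16 PM UTC.
Add 11 hours and 15 minutes leg 3 → 1:31 AM UTC (Aug 21).
Sydney is UTC+10:00, so local arrival = 1:31 AM + 10:00 = 11:31 AM on Aug 21.

11:31 AM on Aug 21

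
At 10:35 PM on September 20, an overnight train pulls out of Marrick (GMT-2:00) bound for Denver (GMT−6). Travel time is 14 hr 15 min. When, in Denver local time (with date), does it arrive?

8:50 AM on September 21

Convert departure to UTC: 10:35 PM + 2:00 = 12:35 AM UTC on Sep 21.
Add 14 hours 15 minutes travel time → 2:50 PM UTC.
Denver is UTC−6:00, so local arrival = 2:50 PM − 6:00 = 8:50 AM on Sep 21.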